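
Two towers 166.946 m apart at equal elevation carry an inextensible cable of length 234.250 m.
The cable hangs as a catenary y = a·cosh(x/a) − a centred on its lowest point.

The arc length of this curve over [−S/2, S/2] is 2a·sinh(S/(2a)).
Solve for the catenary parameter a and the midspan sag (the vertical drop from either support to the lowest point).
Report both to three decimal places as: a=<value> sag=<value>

a=56.656 sag=73.453

seed: a₀ = √(S³/(24(L−S))) = √(166.946³/(24·67.304)) = 53.670788
iter 1: u=1.555278  f(a)=+8.625e+00  f'(a)=-3.170e+00  a ← 53.670788 − (+8.625e+00/-3.170e+00) = 56.392007
iter 2: u=1.480227  f(a)=+6.994e-01  f'(a)=-2.675e+00  a ← 56.392007 − (+6.994e-01/-2.675e+00) = 56.653495
iter 3: u=1.473395  f(a)=+5.495e-03  f'(a)=-2.633e+00  a ← 56.653495 − (+5.495e-03/-2.633e+00) = 56.655582
iter 4: u=1.473341  f(a)=+3.451e-07  f'(a)=-2.632e+00  a ← 56.655582 − (+3.451e-07/-2.632e+00) = 56.655582
iter 5: u=1.473341  f(a)=+0.000e+00  f'(a)=-2.632e+00  a ← 56.655582 − (+0.000e+00/-2.632e+00) = 56.655582
converged: |Δa| < 1e-12 after 5 iterations
sag = a·(cosh(S/(2a)) − 1) = 56.655582·(cosh(1.473341) − 1) = 73.452529
T_max/T_min = cosh(S/(2a)) = 2.296475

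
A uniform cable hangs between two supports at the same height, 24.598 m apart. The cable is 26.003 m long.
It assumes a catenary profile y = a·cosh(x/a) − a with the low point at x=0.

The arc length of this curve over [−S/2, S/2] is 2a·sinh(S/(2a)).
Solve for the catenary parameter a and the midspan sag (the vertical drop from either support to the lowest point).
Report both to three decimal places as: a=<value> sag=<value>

seed: a₀ = √(S³/(24(L−S))) = √(24.598³/(24·1.405)) = 21.009026
iter 1: u=0.585415  f(a)=+2.427e-02  f'(a)=-1.384e-01  a ← 21.009026 − (+2.427e-02/-1.384e-01) = 21.184417
iter 2: u=0.580568  f(a)=+3.073e-04  f'(a)=-1.349e-01  a ← 21.184417 − (+3.073e-04/-1.349e-01) = 21.186695
iter 3: u=0.580506  f(a)=+5.066e-08  f'(a)=-1.349e-01  a ← 21.186695 − (+5.066e-08/-1.349e-01) = 21.186695
iter 4: u=0.580506  f(a)=-3.553e-15  f'(a)=-1.349e-01  a ← 21.186695 − (-3.553e-15/-1.349e-01) = 21.186695
converged: |Δa| < 1e-12 after 4 iterations
sag = a·(cosh(S/(2a)) − 1) = 21.186695·(cosh(0.580506) − 1) = 3.671202
T_max/T_min = cosh(S/(2a)) = 1.173279

a=21.187 sag=3.671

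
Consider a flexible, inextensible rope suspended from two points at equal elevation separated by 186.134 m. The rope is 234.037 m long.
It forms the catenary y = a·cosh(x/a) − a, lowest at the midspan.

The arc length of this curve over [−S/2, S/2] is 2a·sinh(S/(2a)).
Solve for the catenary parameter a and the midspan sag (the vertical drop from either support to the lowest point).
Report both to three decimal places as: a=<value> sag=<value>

seed: a₀ = √(S³/(24(L−S))) = √(186.134³/(24·47.903)) = 74.894787
iter 1: u=1.242637  f(a)=+3.837e+00  f'(a)=-1.488e+00  a ← 74.894787 − (+3.837e+00/-1.488e+00) = 77.473773
iter 2: u=1.201271  f(a)=+2.071e-01  f'(a)=-1.331e+00  a ← 77.473773 − (+2.071e-01/-1.331e+00) = 77.629356
iter 3: u=1.198863  f(a)=+6.796e-04  f'(a)=-1.323e+00  a ← 77.629356 − (+6.796e-04/-1.323e+00) = 77.629869
iter 4: u=1.198856  f(a)=+7.369e-09  f'(a)=-1.323e+00  a ← 77.629869 − (+7.369e-09/-1.323e+00) = 77.629869
iter 5: u=1.198856  f(a)=+0.000e+00  f'(a)=-1.323e+00  a ← 77.629869 − (+0.000e+00/-1.323e+00) = 77.629869
converged: |Δa| < 1e-12 after 5 iterations
sag = a·(cosh(S/(2a)) − 1) = 77.629869·(cosh(1.198856) − 1) = 62.797072
T_max/T_min = cosh(S/(2a)) = 1.808929

a=77.630 sag=62.797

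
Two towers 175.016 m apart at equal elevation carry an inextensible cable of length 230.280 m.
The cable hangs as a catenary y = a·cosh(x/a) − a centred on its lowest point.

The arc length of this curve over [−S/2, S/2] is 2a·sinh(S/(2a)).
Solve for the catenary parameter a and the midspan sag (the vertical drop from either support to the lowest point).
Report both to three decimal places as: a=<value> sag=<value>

a=66.391 sag=66.518

seed: a₀ = √(S³/(24(L−S))) = √(175.016³/(24·55.264)) = 63.575510
iter 1: u=1.376442  f(a)=+5.478e+00  f'(a)=-2.091e+00  a ← 63.575510 − (+5.478e+00/-2.091e+00) = 66.195127
iter 2: u=1.321970  f(a)=+3.568e-01  f'(a)=-1.827e+00  a ← 66.195127 − (+3.568e-01/-1.827e+00) = 66.390425
iter 3: u=1.318082  f(a)=+1.746e-03  f'(a)=-1.809e+00  a ← 66.390425 − (+1.746e-03/-1.809e+00) = 66.391390
iter 4: u=1.318062  f(a)=+4.231e-08  f'(a)=-1.809e+00  a ← 66.391390 − (+4.231e-08/-1.809e+00) = 66.391390
iter 5: u=1.318062  f(a)=-2.842e-14  f'(a)=-1.809e+00  a ← 66.391390 − (-2.842e-14/-1.809e+00) = 66.391390
converged: |Δa| < 1e-12 after 5 iterations
sag = a·(cosh(S/(2a)) − 1) = 66.391390·(cosh(1.318062) − 1) = 66.518490
T_max/T_min = cosh(S/(2a)) = 2.001914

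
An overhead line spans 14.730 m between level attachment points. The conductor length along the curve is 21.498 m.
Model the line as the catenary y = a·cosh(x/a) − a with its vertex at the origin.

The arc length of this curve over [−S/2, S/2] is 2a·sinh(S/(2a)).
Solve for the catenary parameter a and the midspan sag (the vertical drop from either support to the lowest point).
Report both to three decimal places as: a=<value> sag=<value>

seed: a₀ = √(S³/(24(L−S))) = √(14.730³/(24·6.768)) = 4.435763
iter 1: u=1.660368  f(a)=+9.965e-01  f'(a)=-3.980e+00  a ← 4.435763 − (+9.965e-01/-3.980e+00) = 4.686151
iter 2: u=1.571652  f(a)=+9.061e-02  f'(a)=-3.286e+00  a ← 4.686151 − (+9.061e-02/-3.286e+00) = 4.713721
iter 3: u=1.562460  f(a)=+9.144e-04  f'(a)=-3.220e+00  a ← 4.713721 − (+9.144e-04/-3.220e+00) = 4.714005
iter 4: u=1.562366  f(a)=+9.522e-08  f'(a)=-3.220e+00  a ← 4.714005 − (+9.522e-08/-3.220e+00) = 4.714005
iter 5: u=1.562366  f(a)=+0.000e+00  f'(a)=-3.220e+00  a ← 4.714005 − (+0.000e+00/-3.220e+00) = 4.714005
converged: |Δa| < 1e-12 after 5 iterations
sag = a·(cosh(S/(2a)) − 1) = 4.714005·(cosh(1.562366) − 1) = 7.023237
T_max/T_min = cosh(S/(2a)) = 2.489866

a=4.714 sag=7.023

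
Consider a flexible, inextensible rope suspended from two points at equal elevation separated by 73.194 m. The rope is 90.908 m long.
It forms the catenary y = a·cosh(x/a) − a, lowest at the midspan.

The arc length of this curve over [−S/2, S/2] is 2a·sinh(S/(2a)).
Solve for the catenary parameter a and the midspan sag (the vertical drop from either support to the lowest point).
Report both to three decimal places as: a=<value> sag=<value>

a=31.417 sag=23.838

seed: a₀ = √(S³/(24(L−S))) = √(73.194³/(24·17.714)) = 30.370314
iter 1: u=1.205025  f(a)=+1.331e+00  f'(a)=-1.345e+00  a ← 30.370314 − (+1.331e+00/-1.345e+00) = 31.360304
iter 2: u=1.166985  f(a)=+6.788e-02  f'(a)=-1.211e+00  a ← 31.360304 − (+6.788e-02/-1.211e+00) = 31.416354
iter 3: u=1.164903  f(a)=+1.974e-04  f'(a)=-1.204e+00  a ← 31.416354 − (+1.974e-04/-1.204e+00) = 31.416518
iter 4: u=1.164897  f(a)=+1.679e-09  f'(a)=-1.204e+00  a ← 31.416518 − (+1.679e-09/-1.204e+00) = 31.416518
iter 5: u=1.164897  f(a)=-1.421e-14  f'(a)=-1.204e+00  a ← 31.416518 − (-1.421e-14/-1.204e+00) = 31.416518
converged: |Δa| < 1e-12 after 5 iterations
sag = a·(cosh(S/(2a)) − 1) = 31.416518·(cosh(1.164897) − 1) = 23.838018
T_max/T_min = cosh(S/(2a)) = 1.758773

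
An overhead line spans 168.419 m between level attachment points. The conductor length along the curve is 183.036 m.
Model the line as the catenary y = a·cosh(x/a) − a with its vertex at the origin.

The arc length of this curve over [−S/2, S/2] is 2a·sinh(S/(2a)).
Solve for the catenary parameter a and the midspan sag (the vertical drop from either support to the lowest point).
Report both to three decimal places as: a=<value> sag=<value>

seed: a₀ = √(S³/(24(L−S))) = √(168.419³/(24·14.617)) = 116.694902
iter 1: u=0.721621  f(a)=+3.853e-01  f'(a)=-2.638e-01  a ← 116.694902 − (+3.853e-01/-2.638e-01) = 118.155567
iter 2: u=0.712700  f(a)=+7.354e-03  f'(a)=-2.538e-01  a ← 118.155567 − (+7.354e-03/-2.538e-01) = 118.184541
iter 3: u=0.712526  f(a)=+2.794e-06  f'(a)=-2.536e-01  a ← 118.184541 − (+2.794e-06/-2.536e-01) = 118.184552
iter 4: u=0.712525  f(a)=+3.979e-13  f'(a)=-2.536e-01  a ← 118.184552 − (+3.979e-13/-2.536e-01) = 118.184552
converged: |Δa| < 1e-12 after 4 iterations
sag = a·(cosh(S/(2a)) − 1) = 118.184552·(cosh(0.712525) − 1) = 31.291642
T_max/T_min = cosh(S/(2a)) = 1.264769

a=118.185 sag=31.292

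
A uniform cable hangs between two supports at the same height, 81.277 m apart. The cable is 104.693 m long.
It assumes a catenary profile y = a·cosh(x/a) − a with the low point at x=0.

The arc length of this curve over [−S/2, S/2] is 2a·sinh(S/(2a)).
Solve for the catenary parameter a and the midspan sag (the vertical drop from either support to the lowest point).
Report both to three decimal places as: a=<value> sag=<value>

seed: a₀ = √(S³/(24(L−S))) = √(81.277³/(24·23.416)) = 30.909325
iter 1: u=1.314765  f(a)=+2.109e+00  f'(a)=-1.794e+00  a ← 30.909325 − (+2.109e+00/-1.794e+00) = 32.085177
iter 2: u=1.266582  f(a)=+1.263e-01  f'(a)=-1.585e+00  a ← 32.085177 − (+1.263e-01/-1.585e+00) = 32.164895
iter 3: u=1.263443  f(a)=+5.171e-04  f'(a)=-1.572e+00  a ← 32.164895 − (+5.171e-04/-1.572e+00) = 32.165224
iter 4: u=1.263430  f(a)=+8.741e-09  f'(a)=-1.572e+00  a ← 32.165224 − (+8.741e-09/-1.572e+00) = 32.165224
iter 5: u=1.263430  f(a)=+0.000e+00  f'(a)=-1.572e+00  a ← 32.165224 − (+0.000e+00/-1.572e+00) = 32.165224
converged: |Δa| < 1e-12 after 5 iterations
sag = a·(cosh(S/(2a)) − 1) = 32.165224·(cosh(1.263430) − 1) = 29.273833
T_max/T_min = cosh(S/(2a)) = 1.910108

a=32.165 sag=29.274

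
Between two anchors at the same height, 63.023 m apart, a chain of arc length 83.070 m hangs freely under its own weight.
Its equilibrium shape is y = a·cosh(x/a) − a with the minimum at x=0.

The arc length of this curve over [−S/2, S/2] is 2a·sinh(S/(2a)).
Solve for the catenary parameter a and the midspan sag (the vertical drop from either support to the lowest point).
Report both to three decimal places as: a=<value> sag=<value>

a=23.827 sag=24.057

seed: a₀ = √(S³/(24(L−S))) = √(63.023³/(24·20.047)) = 22.809633
iter 1: u=1.381500  f(a)=+2.002e+00  f'(a)=-2.117e+00  a ← 22.809633 − (+2.002e+00/-2.117e+00) = 23.755482
iter 2: u=1.326494  f(a)=+1.313e-01  f'(a)=-1.848e+00  a ← 23.755482 − (+1.313e-01/-1.848e+00) = 23.826535
iter 3: u=1.322538  f(a)=+6.519e-04  f'(a)=-1.829e+00  a ← 23.826535 − (+6.519e-04/-1.829e+00) = 23.826892
iter 4: u=1.322518  f(a)=+1.625e-08  f'(a)=-1.829e+00  a ← 23.826892 − (+1.625e-08/-1.829e+00) = 23.826892
iter 5: u=1.322518  f(a)=+0.000e+00  f'(a)=-1.829e+00  a ← 23.826892 − (+0.000e+00/-1.829e+00) = 23.826892
converged: |Δa| < 1e-12 after 5 iterations
sag = a·(cosh(S/(2a)) − 1) = 23.826892·(cosh(1.322518) − 1) = 24.057103
T_max/T_min = cosh(S/(2a)) = 2.009662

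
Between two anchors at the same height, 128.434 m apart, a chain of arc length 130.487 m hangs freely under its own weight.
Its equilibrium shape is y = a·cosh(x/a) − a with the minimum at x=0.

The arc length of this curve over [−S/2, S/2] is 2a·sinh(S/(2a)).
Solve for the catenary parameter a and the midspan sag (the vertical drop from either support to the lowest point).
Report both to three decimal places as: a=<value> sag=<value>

seed: a₀ = √(S³/(24(L−S))) = √(128.434³/(24·2.053)) = 207.357581
iter 1: u=0.309692  f(a)=+9.868e-03  f'(a)=-1.999e-02  a ← 207.357581 − (+9.868e-03/-1.999e-02) = 207.851155
iter 2: u=0.308957  f(a)=+3.534e-05  f'(a)=-1.985e-02  a ← 207.851155 − (+3.534e-05/-1.985e-02) = 207.852936
iter 3: u=0.308954  f(a)=+4.570e-10  f'(a)=-1.985e-02  a ← 207.852936 − (+4.570e-10/-1.985e-02) = 207.852936
iter 4: u=0.308954  f(a)=-2.842e-14  f'(a)=-1.985e-02  a ← 207.852936 − (-2.842e-14/-1.985e-02) = 207.852936
converged: |Δa| < 1e-12 after 4 iterations
sag = a·(cosh(S/(2a)) − 1) = 207.852936·(cosh(0.308954) − 1) = 9.999210
T_max/T_min = cosh(S/(2a)) = 1.048107

a=207.853 sag=9.999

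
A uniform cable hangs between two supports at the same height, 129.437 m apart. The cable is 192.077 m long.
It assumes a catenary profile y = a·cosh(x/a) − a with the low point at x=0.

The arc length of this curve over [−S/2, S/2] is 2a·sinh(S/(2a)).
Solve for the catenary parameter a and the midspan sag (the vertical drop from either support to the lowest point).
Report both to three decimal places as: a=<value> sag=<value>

a=40.478 sag=63.742

seed: a₀ = √(S³/(24(L−S))) = √(129.437³/(24·62.640)) = 37.980105
iter 1: u=1.704011  f(a)=+9.749e+00  f'(a)=-4.361e+00  a ← 37.980105 − (+9.749e+00/-4.361e+00) = 40.215497
iter 2: u=1.609293  f(a)=+9.270e-01  f'(a)=-3.568e+00  a ← 40.215497 − (+9.270e-01/-3.568e+00) = 40.475307
iter 3: u=1.598963  f(a)=+1.033e-02  f'(a)=-3.489e+00  a ← 40.475307 − (+1.033e-02/-3.489e+00) = 40.478267
iter 4: u=1.598846  f(a)=+1.313e-06  f'(a)=-3.488e+00  a ← 40.478267 − (+1.313e-06/-3.488e+00) = 40.478267
iter 5: u=1.598846  f(a)=-2.842e-14  f'(a)=-3.488e+00  a ← 40.478267 − (-2.842e-14/-3.488e+00) = 40.478267
converged: |Δa| < 1e-12 after 5 iterations
sag = a·(cosh(S/(2a)) − 1) = 40.478267·(cosh(1.598846) − 1) = 63.742094
T_max/T_min = cosh(S/(2a)) = 2.574724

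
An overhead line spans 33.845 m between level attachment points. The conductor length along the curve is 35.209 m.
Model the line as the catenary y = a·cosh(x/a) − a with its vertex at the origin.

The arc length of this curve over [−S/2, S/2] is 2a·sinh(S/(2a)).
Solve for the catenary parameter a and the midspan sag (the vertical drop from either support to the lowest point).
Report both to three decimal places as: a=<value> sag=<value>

a=34.620 sag=4.219

seed: a₀ = √(S³/(24(L−S))) = √(33.845³/(24·1.364)) = 34.413510
iter 1: u=0.491740  f(a)=+1.659e-02  f'(a)=-8.120e-02  a ← 34.413510 − (+1.659e-02/-8.120e-02) = 34.617767
iter 2: u=0.488839  f(a)=+1.488e-04  f'(a)=-7.975e-02  a ← 34.617767 − (+1.488e-04/-7.975e-02) = 34.619633
iter 3: u=0.488812  f(a)=+1.222e-08  f'(a)=-7.974e-02  a ← 34.619633 − (+1.222e-08/-7.974e-02) = 34.619633
iter 4: u=0.488812  f(a)=+0.000e+00  f'(a)=-7.974e-02  a ← 34.619633 − (+0.000e+00/-7.974e-02) = 34.619633
converged: |Δa| < 1e-12 after 4 iterations
sag = a·(cosh(S/(2a)) − 1) = 34.619633·(cosh(0.488812) − 1) = 4.218974
T_max/T_min = cosh(S/(2a)) = 1.121867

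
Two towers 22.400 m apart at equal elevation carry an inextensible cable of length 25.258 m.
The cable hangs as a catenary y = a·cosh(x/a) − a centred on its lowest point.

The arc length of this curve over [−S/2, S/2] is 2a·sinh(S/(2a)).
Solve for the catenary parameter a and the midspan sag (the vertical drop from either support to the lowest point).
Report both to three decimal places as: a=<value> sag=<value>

seed: a₀ = √(S³/(24(L−S))) = √(22.400³/(24·2.858)) = 12.800746
iter 1: u=0.874949  f(a)=+1.114e-01  f'(a)=-4.817e-01  a ← 12.800746 − (+1.114e-01/-4.817e-01) = 13.032047
iter 2: u=0.859420  f(a)=+3.091e-03  f'(a)=-4.553e-01  a ← 13.032047 − (+3.091e-03/-4.553e-01) = 13.038838
iter 3: u=0.858972  f(a)=+2.531e-06  f'(a)=-4.545e-01  a ← 13.038838 − (+2.531e-06/-4.545e-01) = 13.038843
iter 4: u=0.858972  f(a)=+1.702e-12  f'(a)=-4.545e-01  a ← 13.038843 − (+1.702e-12/-4.545e-01) = 13.038843
converged: |Δa| < 1e-12 after 4 iterations
sag = a·(cosh(S/(2a)) − 1) = 13.038843·(cosh(0.858972) − 1) = 5.113376
T_max/T_min = cosh(S/(2a)) = 1.392165

a=13.039 sag=5.113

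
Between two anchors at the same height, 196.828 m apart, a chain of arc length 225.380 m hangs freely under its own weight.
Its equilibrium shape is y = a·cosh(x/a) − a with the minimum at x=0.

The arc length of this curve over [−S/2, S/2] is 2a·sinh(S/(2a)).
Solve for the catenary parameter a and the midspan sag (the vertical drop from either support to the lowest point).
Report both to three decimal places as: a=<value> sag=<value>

seed: a₀ = √(S³/(24(L−S))) = √(196.828³/(24·28.552)) = 105.488819
iter 1: u=0.932933  f(a)=+1.269e+00  f'(a)=-5.899e-01  a ← 105.488819 − (+1.269e+00/-5.899e-01) = 107.639230
iter 2: u=0.914295  f(a)=+3.983e-02  f'(a)=-5.534e-01  a ← 107.639230 − (+3.983e-02/-5.534e-01) = 107.711200
iter 3: u=0.913684  f(a)=+4.208e-05  f'(a)=-5.522e-01  a ← 107.711200 − (+4.208e-05/-5.522e-01) = 107.711276
iter 4: u=0.913683  f(a)=+4.707e-11  f'(a)=-5.522e-01  a ← 107.711276 − (+4.707e-11/-5.522e-01) = 107.711276
converged: |Δa| < 1e-12 after 4 iterations
sag = a·(cosh(S/(2a)) − 1) = 107.711276·(cosh(0.913683) − 1) = 48.175718
T_max/T_min = cosh(S/(2a)) = 1.447267

a=107.711 sag=48.176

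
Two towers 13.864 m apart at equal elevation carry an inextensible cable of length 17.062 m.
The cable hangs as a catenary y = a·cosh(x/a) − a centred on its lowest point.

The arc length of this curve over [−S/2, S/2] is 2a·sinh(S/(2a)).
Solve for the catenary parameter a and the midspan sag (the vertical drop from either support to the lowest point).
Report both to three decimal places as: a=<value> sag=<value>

seed: a₀ = √(S³/(24(L−S))) = √(13.864³/(24·3.198)) = 5.892342
iter 1: u=1.176442  f(a)=+2.287e-01  f'(a)=-1.243e+00  a ← 5.892342 − (+2.287e-01/-1.243e+00) = 6.076315
iter 2: u=1.140823  f(a)=+1.115e-02  f'(a)=-1.125e+00  a ← 6.076315 − (+1.115e-02/-1.125e+00) = 6.086228
iter 3: u=1.138965  f(a)=+2.950e-05  f'(a)=-1.119e+00  a ← 6.086228 − (+2.950e-05/-1.119e+00) = 6.086254
iter 4: u=1.138960  f(a)=+2.077e-10  f'(a)=-1.119e+00  a ← 6.086254 − (+2.077e-10/-1.119e+00) = 6.086254
iter 5: u=1.138960  f(a)=-3.553e-15  f'(a)=-1.119e+00  a ← 6.086254 − (-3.553e-15/-1.119e+00) = 6.086254
converged: |Δa| < 1e-12 after 5 iterations
sag = a·(cosh(S/(2a)) − 1) = 6.086254·(cosh(1.138960) − 1) = 4.393271
T_max/T_min = cosh(S/(2a)) = 1.721835

a=6.086 sag=4.393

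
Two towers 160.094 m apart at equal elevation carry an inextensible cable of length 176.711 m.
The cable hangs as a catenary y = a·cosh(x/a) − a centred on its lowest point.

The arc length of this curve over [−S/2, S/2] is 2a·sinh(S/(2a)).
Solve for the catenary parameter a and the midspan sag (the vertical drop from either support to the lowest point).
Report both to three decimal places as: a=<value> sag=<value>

a=102.976 sag=32.710

seed: a₀ = √(S³/(24(L−S))) = √(160.094³/(24·16.617)) = 101.433323
iter 1: u=0.789159  f(a)=+5.252e-01  f'(a)=-3.485e-01  a ← 101.433323 − (+5.252e-01/-3.485e-01) = 102.940231
iter 2: u=0.777607  f(a)=+1.193e-02  f'(a)=-3.328e-01  a ← 102.940231 − (+1.193e-02/-3.328e-01) = 102.976081
iter 3: u=0.777336  f(a)=+6.477e-06  f'(a)=-3.325e-01  a ← 102.976081 − (+6.477e-06/-3.325e-01) = 102.976100
iter 4: u=0.777336  f(a)=+1.961e-12  f'(a)=-3.325e-01  a ← 102.976100 − (+1.961e-12/-3.325e-01) = 102.976100
converged: |Δa| < 1e-12 after 4 iterations
sag = a·(cosh(S/(2a)) − 1) = 102.976100·(cosh(0.777336) − 1) = 32.710198
T_max/T_min = cosh(S/(2a)) = 1.317648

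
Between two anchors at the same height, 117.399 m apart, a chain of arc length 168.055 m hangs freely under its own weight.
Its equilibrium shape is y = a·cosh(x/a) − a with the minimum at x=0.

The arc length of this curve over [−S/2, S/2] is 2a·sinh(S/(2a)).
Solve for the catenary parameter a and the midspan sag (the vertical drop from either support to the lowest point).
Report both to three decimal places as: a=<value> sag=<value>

seed: a₀ = √(S³/(24(L−S))) = √(117.399³/(24·50.656)) = 36.481739
iter 1: u=1.609010  f(a)=+6.976e+00  f'(a)=-3.566e+00  a ← 36.481739 − (+6.976e+00/-3.566e+00) = 38.438192
iter 2: u=1.527114  f(a)=+6.005e-01  f'(a)=-2.976e+00  a ← 38.438192 − (+6.005e-01/-2.976e+00) = 38.639967
iter 3: u=1.519139  f(a)=+5.375e-03  f'(a)=-2.923e+00  a ← 38.639967 − (+5.375e-03/-2.923e+00) = 38.641806
iter 4: u=1.519067  f(a)=+4.392e-07  f'(a)=-2.923e+00  a ← 38.641806 − (+4.392e-07/-2.923e+00) = 38.641806
iter 5: u=1.519067  f(a)=+2.842e-14  f'(a)=-2.923e+00  a ← 38.641806 − (+2.842e-14/-2.923e+00) = 38.641806
converged: |Δa| < 1e-12 after 5 iterations
sag = a·(cosh(S/(2a)) − 1) = 38.641806·(cosh(1.519067) − 1) = 53.845003
T_max/T_min = cosh(S/(2a)) = 2.393439

a=38.642 sag=53.845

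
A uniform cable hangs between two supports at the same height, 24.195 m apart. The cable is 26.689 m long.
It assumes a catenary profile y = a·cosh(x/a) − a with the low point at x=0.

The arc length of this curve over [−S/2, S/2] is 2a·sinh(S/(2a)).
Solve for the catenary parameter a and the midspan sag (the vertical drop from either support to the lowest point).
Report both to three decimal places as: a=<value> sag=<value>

a=15.615 sag=4.925

seed: a₀ = √(S³/(24(L−S))) = √(24.195³/(24·2.494)) = 15.382772
iter 1: u=0.786432  f(a)=+7.827e-02  f'(a)=-3.448e-01  a ← 15.382772 − (+7.827e-02/-3.448e-01) = 15.609796
iter 2: u=0.774994  f(a)=+1.766e-03  f'(a)=-3.294e-01  a ← 15.609796 − (+1.766e-03/-3.294e-01) = 15.615159
iter 3: u=0.774728  f(a)=+9.457e-07  f'(a)=-3.290e-01  a ← 15.615159 − (+9.457e-07/-3.290e-01) = 15.615162
iter 4: u=0.774728  f(a)=+2.700e-13  f'(a)=-3.290e-01  a ← 15.615162 − (+2.700e-13/-3.290e-01) = 15.615162
converged: |Δa| < 1e-12 after 4 iterations
sag = a·(cosh(S/(2a)) − 1) = 15.615162·(cosh(0.774728) − 1) = 4.925261
T_max/T_min = cosh(S/(2a)) = 1.315415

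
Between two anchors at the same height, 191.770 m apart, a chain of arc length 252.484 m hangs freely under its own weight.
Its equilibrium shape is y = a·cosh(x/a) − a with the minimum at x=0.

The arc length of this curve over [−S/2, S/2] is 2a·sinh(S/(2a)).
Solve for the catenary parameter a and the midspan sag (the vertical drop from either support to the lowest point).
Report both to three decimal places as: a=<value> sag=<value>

a=72.659 sag=72.999

seed: a₀ = √(S³/(24(L−S))) = √(191.770³/(24·60.714)) = 69.569833
iter 1: u=1.378255  f(a)=+6.034e+00  f'(a)=-2.100e+00  a ← 69.569833 − (+6.034e+00/-2.100e+00) = 72.442984
iter 2: u=1.323593  f(a)=+3.940e-01  f'(a)=-1.834e+00  a ← 72.442984 − (+3.940e-01/-1.834e+00) = 72.657769
iter 3: u=1.319680  f(a)=+1.939e-03  f'(a)=-1.816e+00  a ← 72.657769 − (+1.939e-03/-1.816e+00) = 72.658836
iter 4: u=1.319661  f(a)=+4.744e-08  f'(a)=-1.816e+00  a ← 72.658836 − (+4.744e-08/-1.816e+00) = 72.658836
iter 5: u=1.319661  f(a)=-2.842e-14  f'(a)=-1.816e+00  a ← 72.658836 − (-2.842e-14/-1.816e+00) = 72.658836
converged: |Δa| < 1e-12 after 5 iterations
sag = a·(cosh(S/(2a)) − 1) = 72.658836·(cosh(1.319661) − 1) = 72.999494
T_max/T_min = cosh(S/(2a)) = 2.004688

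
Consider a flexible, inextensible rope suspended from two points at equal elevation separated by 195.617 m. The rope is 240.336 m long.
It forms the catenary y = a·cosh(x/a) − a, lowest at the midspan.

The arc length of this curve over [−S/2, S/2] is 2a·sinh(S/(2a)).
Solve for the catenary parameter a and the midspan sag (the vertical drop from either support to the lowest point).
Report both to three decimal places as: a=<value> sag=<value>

seed: a₀ = √(S³/(24(L−S))) = √(195.617³/(24·44.719)) = 83.513797
iter 1: u=1.171166  f(a)=+3.169e+00  f'(a)=-1.225e+00  a ← 83.513797 − (+3.169e+00/-1.225e+00) = 86.100277
iter 2: u=1.135984  f(a)=+1.532e-01  f'(a)=-1.109e+00  a ← 86.100277 − (+1.532e-01/-1.109e+00) = 86.238354
iter 3: u=1.134165  f(a)=+3.981e-04  f'(a)=-1.104e+00  a ← 86.238354 − (+3.981e-04/-1.104e+00) = 86.238715
iter 4: u=1.134160  f(a)=+2.705e-09  f'(a)=-1.104e+00  a ← 86.238715 − (+2.705e-09/-1.104e+00) = 86.238715
iter 5: u=1.134160  f(a)=+2.842e-14  f'(a)=-1.104e+00  a ← 86.238715 − (+2.842e-14/-1.104e+00) = 86.238715
converged: |Δa| < 1e-12 after 5 iterations
sag = a·(cosh(S/(2a)) − 1) = 86.238715·(cosh(1.134160) − 1) = 61.671610
T_max/T_min = cosh(S/(2a)) = 1.715127

a=86.239 sag=61.672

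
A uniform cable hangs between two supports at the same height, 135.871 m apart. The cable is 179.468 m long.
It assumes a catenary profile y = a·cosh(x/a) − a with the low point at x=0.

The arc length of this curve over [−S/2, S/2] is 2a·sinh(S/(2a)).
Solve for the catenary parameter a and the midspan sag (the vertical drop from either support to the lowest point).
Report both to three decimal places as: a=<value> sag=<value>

seed: a₀ = √(S³/(24(L−S))) = √(135.871³/(24·43.597)) = 48.961671
iter 1: u=1.387524  f(a)=+4.394e+00  f'(a)=-2.148e+00  a ← 48.961671 − (+4.394e+00/-2.148e+00) = 51.007292
iter 2: u=1.331878  f(a)=+2.904e-01  f'(a)=-1.873e+00  a ← 51.007292 − (+2.904e-01/-1.873e+00) = 51.162356
iter 3: u=1.327842  f(a)=+1.467e-03  f'(a)=-1.854e+00  a ← 51.162356 − (+1.467e-03/-1.854e+00) = 51.163147
iter 4: u=1.327821  f(a)=+3.783e-08  f'(a)=-1.854e+00  a ← 51.163147 − (+3.783e-08/-1.854e+00) = 51.163147
iter 5: u=1.327821  f(a)=+0.000e+00  f'(a)=-1.854e+00  a ← 51.163147 − (+0.000e+00/-1.854e+00) = 51.163147
converged: |Δa| < 1e-12 after 5 iterations
sag = a·(cosh(S/(2a)) − 1) = 51.163147·(cosh(1.327821) − 1) = 52.131860
T_max/T_min = cosh(S/(2a)) = 2.018934

a=51.163 sag=52.132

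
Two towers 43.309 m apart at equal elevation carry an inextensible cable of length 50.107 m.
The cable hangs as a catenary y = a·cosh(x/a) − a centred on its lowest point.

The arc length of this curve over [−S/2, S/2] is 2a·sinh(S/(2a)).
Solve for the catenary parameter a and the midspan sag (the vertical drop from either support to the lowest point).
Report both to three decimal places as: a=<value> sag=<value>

a=22.821 sag=11.068

seed: a₀ = √(S³/(24(L−S))) = √(43.309³/(24·6.798)) = 22.313671
iter 1: u=0.970459  f(a)=+3.274e-01  f'(a)=-6.687e-01  a ← 22.313671 − (+3.274e-01/-6.687e-01) = 22.803288
iter 2: u=0.949622  f(a)=+1.109e-02  f'(a)=-6.241e-01  a ← 22.803288 − (+1.109e-02/-6.241e-01) = 22.821051
iter 3: u=0.948883  f(a)=+1.370e-05  f'(a)=-6.225e-01  a ← 22.821051 − (+1.370e-05/-6.225e-01) = 22.821073
iter 4: u=0.948882  f(a)=+2.098e-11  f'(a)=-6.225e-01  a ← 22.821073 − (+2.098e-11/-6.225e-01) = 22.821073
iter 5: u=0.948882  f(a)=-1.421e-14  f'(a)=-6.225e-01  a ← 22.821073 − (-1.421e-14/-6.225e-01) = 22.821073
converged: |Δa| < 1e-12 after 5 iterations
sag = a·(cosh(S/(2a)) − 1) = 22.821073·(cosh(0.948882) − 1) = 11.068147
T_max/T_min = cosh(S/(2a)) = 1.484997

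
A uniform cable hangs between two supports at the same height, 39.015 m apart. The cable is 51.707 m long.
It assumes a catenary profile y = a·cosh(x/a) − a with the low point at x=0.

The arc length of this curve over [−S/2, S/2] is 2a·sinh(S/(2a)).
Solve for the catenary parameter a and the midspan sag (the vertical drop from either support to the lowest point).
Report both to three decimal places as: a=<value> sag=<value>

seed: a₀ = √(S³/(24(L−S))) = √(39.015³/(24·12.692)) = 13.962937
iter 1: u=1.397092  f(a)=+1.298e+00  f'(a)=-2.198e+00  a ← 13.962937 − (+1.298e+00/-2.198e+00) = 14.553265
iter 2: u=1.340421  f(a)=+8.684e-02  f'(a)=-1.913e+00  a ← 14.553265 − (+8.684e-02/-1.913e+00) = 14.598656
iter 3: u=1.336253  f(a)=+4.505e-04  f'(a)=-1.893e+00  a ← 14.598656 − (+4.505e-04/-1.893e+00) = 14.598894
iter 4: u=1.336231  f(a)=+1.226e-08  f'(a)=-1.893e+00  a ← 14.598894 − (+1.226e-08/-1.893e+00) = 14.598894
iter 5: u=1.336231  f(a)=+0.000e+00  f'(a)=-1.893e+00  a ← 14.598894 − (+0.000e+00/-1.893e+00) = 14.598894
converged: |Δa| < 1e-12 after 5 iterations
sag = a·(cosh(S/(2a)) − 1) = 14.598894·(cosh(1.336231) − 1) = 15.091697
T_max/T_min = cosh(S/(2a)) = 2.033756

a=14.599 sag=15.092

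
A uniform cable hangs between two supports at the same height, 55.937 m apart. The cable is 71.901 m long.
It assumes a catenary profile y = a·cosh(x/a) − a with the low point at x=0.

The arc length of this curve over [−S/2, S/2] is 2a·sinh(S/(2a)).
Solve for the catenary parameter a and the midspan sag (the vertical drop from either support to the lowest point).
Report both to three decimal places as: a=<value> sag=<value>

a=22.234 sag=20.036

seed: a₀ = √(S³/(24(L−S))) = √(55.937³/(24·15.964)) = 21.373334
iter 1: u=1.308570  f(a)=+1.424e+00  f'(a)=-1.766e+00  a ← 21.373334 − (+1.424e+00/-1.766e+00) = 22.179710
iter 2: u=1.260995  f(a)=+8.455e-02  f'(a)=-1.562e+00  a ← 22.179710 − (+8.455e-02/-1.562e+00) = 22.233846
iter 3: u=1.257925  f(a)=+3.397e-04  f'(a)=-1.549e+00  a ← 22.233846 − (+3.397e-04/-1.549e+00) = 22.234066
iter 4: u=1.257912  f(a)=+5.534e-09  f'(a)=-1.549e+00  a ← 22.234066 − (+5.534e-09/-1.549e+00) = 22.234066
iter 5: u=1.257912  f(a)=+0.000e+00  f'(a)=-1.549e+00  a ← 22.234066 − (+0.000e+00/-1.549e+00) = 22.234066
converged: |Δa| < 1e-12 after 5 iterations
sag = a·(cosh(S/(2a)) − 1) = 22.234066·(cosh(1.257912) − 1) = 20.036398
T_max/T_min = cosh(S/(2a)) = 1.901158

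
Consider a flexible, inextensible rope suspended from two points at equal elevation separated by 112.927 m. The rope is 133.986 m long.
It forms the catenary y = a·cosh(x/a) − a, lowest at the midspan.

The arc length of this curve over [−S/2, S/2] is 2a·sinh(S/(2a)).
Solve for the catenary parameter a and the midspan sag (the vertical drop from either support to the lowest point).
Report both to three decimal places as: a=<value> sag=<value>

a=54.812 sag=31.747

seed: a₀ = √(S³/(24(L−S))) = √(112.927³/(24·21.059)) = 53.379216
iter 1: u=1.057781  f(a)=+1.210e+00  f'(a)=-8.809e-01  a ← 53.379216 − (+1.210e+00/-8.809e-01) = 54.752807
iter 2: u=1.031244  f(a)=+4.828e-02  f'(a)=-8.119e-01  a ← 54.752807 − (+4.828e-02/-8.119e-01) = 54.812273
iter 3: u=1.030125  f(a)=+8.394e-05  f'(a)=-8.091e-01  a ← 54.812273 − (+8.394e-05/-8.091e-01) = 54.812377
iter 4: u=1.030123  f(a)=+2.547e-10  f'(a)=-8.091e-01  a ← 54.812377 − (+2.547e-10/-8.091e-01) = 54.812377
iter 5: u=1.030123  f(a)=+0.000e+00  f'(a)=-8.091e-01  a ← 54.812377 − (+0.000e+00/-8.091e-01) = 54.812377
converged: |Δa| < 1e-12 after 5 iterations
sag = a·(cosh(S/(2a)) − 1) = 54.812377·(cosh(1.030123) − 1) = 31.746613
T_max/T_min = cosh(S/(2a)) = 1.579187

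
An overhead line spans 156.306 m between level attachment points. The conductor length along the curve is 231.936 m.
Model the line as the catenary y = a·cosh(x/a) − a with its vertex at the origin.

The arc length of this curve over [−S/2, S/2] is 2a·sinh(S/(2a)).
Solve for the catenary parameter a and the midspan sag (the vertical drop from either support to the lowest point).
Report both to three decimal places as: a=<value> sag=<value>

a=48.885 sag=76.966

seed: a₀ = √(S³/(24(L−S))) = √(156.306³/(24·75.630)) = 45.868106
iter 1: u=1.703864  f(a)=+1.177e+01  f'(a)=-4.360e+00  a ← 45.868106 − (+1.177e+01/-4.360e+00) = 48.567388
iter 2: u=1.609166  f(a)=+1.119e+00  f'(a)=-3.567e+00  a ← 48.567388 − (+1.119e+00/-3.567e+00) = 48.881058
iter 3: u=1.598840  f(a)=+1.246e-02  f'(a)=-3.488e+00  a ← 48.881058 − (+1.246e-02/-3.488e+00) = 48.884630
iter 4: u=1.598723  f(a)=+1.583e-06  f'(a)=-3.487e+00  a ← 48.884630 − (+1.583e-06/-3.487e+00) = 48.884630
iter 5: u=1.598723  f(a)=+2.842e-14  f'(a)=-3.487e+00  a ← 48.884630 − (+2.842e-14/-3.487e+00) = 48.884630
converged: |Δa| < 1e-12 after 5 iterations
sag = a·(cosh(S/(2a)) − 1) = 48.884630·(cosh(1.598723) − 1) = 76.965614
T_max/T_min = cosh(S/(2a)) = 2.574434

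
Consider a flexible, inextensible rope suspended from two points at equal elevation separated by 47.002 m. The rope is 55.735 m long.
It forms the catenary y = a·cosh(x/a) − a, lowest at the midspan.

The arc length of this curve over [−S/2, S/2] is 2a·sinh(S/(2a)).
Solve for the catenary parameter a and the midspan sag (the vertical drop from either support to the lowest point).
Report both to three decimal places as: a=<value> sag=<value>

a=22.854 sag=13.186

seed: a₀ = √(S³/(24(L−S))) = √(47.002³/(24·8.733)) = 22.258052
iter 1: u=1.055843  f(a)=+4.999e-01  f'(a)=-8.757e-01  a ← 22.258052 − (+4.999e-01/-8.757e-01) = 22.828886
iter 2: u=1.029441  f(a)=+1.988e-02  f'(a)=-8.074e-01  a ← 22.828886 − (+1.988e-02/-8.074e-01) = 22.853505
iter 3: u=1.028332  f(a)=+3.431e-05  f'(a)=-8.046e-01  a ← 22.853505 − (+3.431e-05/-8.046e-01) = 22.853548
iter 4: u=1.028330  f(a)=+1.026e-10  f'(a)=-8.046e-01  a ← 22.853548 − (+1.026e-10/-8.046e-01) = 22.853548
iter 5: u=1.028330  f(a)=-1.421e-14  f'(a)=-8.046e-01  a ← 22.853548 − (-1.421e-14/-8.046e-01) = 22.853548
converged: |Δa| < 1e-12 after 5 iterations
sag = a·(cosh(S/(2a)) − 1) = 22.853548·(cosh(1.028330) − 1) = 13.186460
T_max/T_min = cosh(S/(2a)) = 1.576998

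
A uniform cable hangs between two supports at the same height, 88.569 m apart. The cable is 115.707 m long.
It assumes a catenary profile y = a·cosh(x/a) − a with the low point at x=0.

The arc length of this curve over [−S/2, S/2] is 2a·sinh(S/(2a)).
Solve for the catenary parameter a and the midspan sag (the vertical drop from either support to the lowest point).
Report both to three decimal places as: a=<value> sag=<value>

a=34.067 sag=33.071

seed: a₀ = √(S³/(24(L−S))) = √(88.569³/(24·27.138)) = 32.660894
iter 1: u=1.355888  f(a)=+2.607e+00  f'(a)=-1.988e+00  a ← 32.660894 − (+2.607e+00/-1.988e+00) = 33.972011
iter 2: u=1.303558  f(a)=+1.652e-01  f'(a)=-1.743e+00  a ← 33.972011 − (+1.652e-01/-1.743e+00) = 34.066756
iter 3: u=1.299933  f(a)=+7.625e-04  f'(a)=-1.727e+00  a ← 34.066756 − (+7.625e-04/-1.727e+00) = 34.067197
iter 4: u=1.299916  f(a)=+1.642e-08  f'(a)=-1.727e+00  a ← 34.067197 − (+1.642e-08/-1.727e+00) = 34.067197
iter 5: u=1.299916  f(a)=-2.842e-14  f'(a)=-1.727e+00  a ← 34.067197 − (-2.842e-14/-1.727e+00) = 34.067197
converged: |Δa| < 1e-12 after 5 iterations
sag = a·(cosh(S/(2a)) − 1) = 34.067197·(cosh(1.299916) − 1) = 33.071476
T_max/T_min = cosh(S/(2a)) = 1.970772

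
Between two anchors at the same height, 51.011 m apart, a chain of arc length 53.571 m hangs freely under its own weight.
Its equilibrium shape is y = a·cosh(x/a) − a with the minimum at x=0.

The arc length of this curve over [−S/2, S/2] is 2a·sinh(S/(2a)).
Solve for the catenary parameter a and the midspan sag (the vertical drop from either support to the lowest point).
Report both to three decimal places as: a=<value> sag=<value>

seed: a₀ = √(S³/(24(L−S))) = √(51.011³/(24·2.560)) = 46.480432
iter 1: u=0.548736  f(a)=+3.882e-02  f'(a)=-1.135e-01  a ← 46.480432 − (+3.882e-02/-1.135e-01) = 46.822436
iter 2: u=0.544728  f(a)=+4.326e-04  f'(a)=-1.110e-01  a ← 46.822436 − (+4.326e-04/-1.110e-01) = 46.826334
iter 3: u=0.544683  f(a)=+5.508e-08  f'(a)=-1.110e-01  a ← 46.826334 − (+5.508e-08/-1.110e-01) = 46.826334
iter 4: u=0.544683  f(a)=+7.105e-15  f'(a)=-1.110e-01  a ← 46.826334 − (+7.105e-15/-1.110e-01) = 46.826334
converged: |Δa| < 1e-12 after 4 iterations
sag = a·(cosh(S/(2a)) − 1) = 46.826334·(cosh(0.544683) − 1) = 7.119644
T_max/T_min = cosh(S/(2a)) = 1.152044

a=46.826 sag=7.120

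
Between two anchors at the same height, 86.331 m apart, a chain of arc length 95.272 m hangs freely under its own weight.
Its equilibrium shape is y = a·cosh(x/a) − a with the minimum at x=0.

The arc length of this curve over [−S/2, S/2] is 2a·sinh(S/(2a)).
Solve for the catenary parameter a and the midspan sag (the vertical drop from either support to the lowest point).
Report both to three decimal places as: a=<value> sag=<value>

a=55.590 sag=17.618

seed: a₀ = √(S³/(24(L−S))) = √(86.331³/(24·8.941)) = 54.758493
iter 1: u=0.788289  f(a)=+2.819e-01  f'(a)=-3.473e-01  a ← 54.758493 − (+2.819e-01/-3.473e-01) = 55.570283
iter 2: u=0.776773  f(a)=+6.392e-03  f'(a)=-3.317e-01  a ← 55.570283 − (+6.392e-03/-3.317e-01) = 55.589553
iter 3: u=0.776504  f(a)=+3.455e-06  f'(a)=-3.314e-01  a ← 55.589553 − (+3.455e-06/-3.314e-01) = 55.589563
iter 4: u=0.776504  f(a)=+1.009e-12  f'(a)=-3.314e-01  a ← 55.589563 − (+1.009e-12/-3.314e-01) = 55.589563
converged: |Δa| < 1e-12 after 4 iterations
sag = a·(cosh(S/(2a)) − 1) = 55.589563·(cosh(0.776504) − 1) = 17.618278
T_max/T_min = cosh(S/(2a)) = 1.316935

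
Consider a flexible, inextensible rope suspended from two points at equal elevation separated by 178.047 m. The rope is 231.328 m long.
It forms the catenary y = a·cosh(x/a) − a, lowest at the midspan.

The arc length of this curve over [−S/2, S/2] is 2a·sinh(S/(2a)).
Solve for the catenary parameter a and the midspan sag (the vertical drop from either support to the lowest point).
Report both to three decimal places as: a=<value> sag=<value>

seed: a₀ = √(S³/(24(L−S))) = √(178.047³/(24·53.281)) = 66.437026
iter 1: u=1.339968  f(a)=+4.993e+00  f'(a)=-1.911e+00  a ← 66.437026 − (+4.993e+00/-1.911e+00) = 69.049745
iter 2: u=1.289266  f(a)=+3.096e-01  f'(a)=-1.681e+00  a ← 69.049745 − (+3.096e-01/-1.681e+00) = 69.233980
iter 3: u=1.285835  f(a)=+1.365e-03  f'(a)=-1.666e+00  a ← 69.233980 − (+1.365e-03/-1.666e+00) = 69.234800
iter 4: u=1.285820  f(a)=+2.679e-08  f'(a)=-1.666e+00  a ← 69.234800 − (+2.679e-08/-1.666e+00) = 69.234800
iter 5: u=1.285820  f(a)=-2.842e-14  f'(a)=-1.666e+00  a ← 69.234800 − (-2.842e-14/-1.666e+00) = 69.234800
converged: |Δa| < 1e-12 after 5 iterations
sag = a·(cosh(S/(2a)) − 1) = 69.234800·(cosh(1.285820) − 1) = 65.567346
T_max/T_min = cosh(S/(2a)) = 1.947029

a=69.235 sag=65.567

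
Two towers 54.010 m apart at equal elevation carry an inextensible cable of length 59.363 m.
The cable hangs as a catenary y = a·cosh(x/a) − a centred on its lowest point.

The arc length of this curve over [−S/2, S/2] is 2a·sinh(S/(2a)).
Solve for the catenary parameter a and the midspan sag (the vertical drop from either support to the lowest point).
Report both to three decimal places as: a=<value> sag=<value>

seed: a₀ = √(S³/(24(L−S))) = √(54.010³/(24·5.353)) = 35.019265
iter 1: u=0.771147  f(a)=+1.614e-01  f'(a)=-3.243e-01  a ← 35.019265 − (+1.614e-01/-3.243e-01) = 35.517079
iter 2: u=0.760338  f(a)=+3.507e-03  f'(a)=-3.103e-01  a ← 35.517079 − (+3.507e-03/-3.103e-01) = 35.528379
iter 3: u=0.760097  f(a)=+1.736e-06  f'(a)=-3.100e-01  a ← 35.528379 − (+1.736e-06/-3.100e-01) = 35.528384
iter 4: u=0.760096  f(a)=+4.192e-13  f'(a)=-3.100e-01  a ← 35.528384 − (+4.192e-13/-3.100e-01) = 35.528384
converged: |Δa| < 1e-12 after 4 iterations
sag = a·(cosh(S/(2a)) − 1) = 35.528384·(cosh(0.760096) − 1) = 10.766945
T_max/T_min = cosh(S/(2a)) = 1.303052

a=35.528 sag=10.767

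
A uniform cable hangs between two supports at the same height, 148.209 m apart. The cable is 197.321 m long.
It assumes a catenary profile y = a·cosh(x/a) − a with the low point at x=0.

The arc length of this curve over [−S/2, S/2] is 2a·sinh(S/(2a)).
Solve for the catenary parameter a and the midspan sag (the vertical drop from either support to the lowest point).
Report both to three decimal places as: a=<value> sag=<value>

a=54.990 sag=57.960

seed: a₀ = √(S³/(24(L−S))) = √(148.209³/(24·49.112)) = 52.554806
iter 1: u=1.410042  f(a)=+5.120e+00  f'(a)=-2.268e+00  a ← 52.554806 − (+5.120e+00/-2.268e+00) = 54.812296
iter 2: u=1.351969  f(a)=+3.484e-01  f'(a)=-1.969e+00  a ← 54.812296 − (+3.484e-01/-1.969e+00) = 54.989232
iter 3: u=1.347618  f(a)=+1.873e-03  f'(a)=-1.948e+00  a ← 54.989232 − (+1.873e-03/-1.948e+00) = 54.990194
iter 4: u=1.347595  f(a)=+5.481e-08  f'(a)=-1.948e+00  a ← 54.990194 − (+5.481e-08/-1.948e+00) = 54.990194
iter 5: u=1.347595  f(a)=+0.000e+00  f'(a)=-1.948e+00  a ← 54.990194 − (+0.000e+00/-1.948e+00) = 54.990194
converged: |Δa| < 1e-12 after 5 iterations
sag = a·(cosh(S/(2a)) − 1) = 54.990194·(cosh(1.347595) − 1) = 57.960307
T_max/T_min = cosh(S/(2a)) = 2.054012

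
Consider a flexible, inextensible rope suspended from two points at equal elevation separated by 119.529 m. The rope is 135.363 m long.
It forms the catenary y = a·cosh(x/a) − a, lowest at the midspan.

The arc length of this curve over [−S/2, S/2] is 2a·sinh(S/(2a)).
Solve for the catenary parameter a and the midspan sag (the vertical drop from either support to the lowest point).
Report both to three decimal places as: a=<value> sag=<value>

seed: a₀ = √(S³/(24(L−S))) = √(119.529³/(24·15.834)) = 67.036138
iter 1: u=0.891527  f(a)=+6.413e-01  f'(a)=-5.110e-01  a ← 67.036138 − (+6.413e-01/-5.110e-01) = 68.291051
iter 2: u=0.875144  f(a)=+1.845e-02  f'(a)=-4.820e-01  a ← 68.291051 − (+1.845e-02/-4.820e-01) = 68.329330
iter 3: u=0.874654  f(a)=+1.628e-05  f'(a)=-4.812e-01  a ← 68.329330 − (+1.628e-05/-4.812e-01) = 68.329364
iter 4: u=0.874653  f(a)=+1.273e-11  f'(a)=-4.812e-01  a ← 68.329364 − (+1.273e-11/-4.812e-01) = 68.329364
converged: |Δa| < 1e-12 after 4 iterations
sag = a·(cosh(S/(2a)) − 1) = 68.329364·(cosh(0.874653) − 1) = 27.845931
T_max/T_min = cosh(S/(2a)) = 1.407525

a=68.329 sag=27.846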